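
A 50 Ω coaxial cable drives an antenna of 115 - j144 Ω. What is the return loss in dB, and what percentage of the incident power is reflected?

RL ≈ 2.84 dB; 52% of incident power reflected

Γ = (65 − j144)/(165 − j144), |Γ| = 0.721
RL = −20·log₁₀(0.721) = 2.84 dB
P_refl/P_inc = |Γ|² = 0.52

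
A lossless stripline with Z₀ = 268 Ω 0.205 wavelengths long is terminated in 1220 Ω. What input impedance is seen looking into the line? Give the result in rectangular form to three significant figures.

Z_in ≈ 63.6 − j73.8 Ω

βl = 2π × 0.205 = 73.8°
tan(βl) = tan(73.8°) = 3.44
Z_in = Z_0·(Z_L + jZ_0·tanβl)/(Z_0 + jZ_L·tanβl)
     = 268·(1220 + j922)/(268 + j4200)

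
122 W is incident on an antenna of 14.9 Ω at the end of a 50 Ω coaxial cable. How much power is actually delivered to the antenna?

Γ = (14.9 − 50)/(14.9 + 50) = -0.541
|Γ|² = 0.292
P_refl = |Γ|²·P_inc = 35.7 W, P_del = (1 − |Γ|²)·P_inc = 86.3 W

P_delivered ≈ 86.3 W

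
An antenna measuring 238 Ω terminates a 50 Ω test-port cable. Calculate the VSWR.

Γ = (238 − 50)/(238 + 50) = 0.653
VSWR = (1 + 0.653)/(1 − 0.653)

VSWR ≈ 4.76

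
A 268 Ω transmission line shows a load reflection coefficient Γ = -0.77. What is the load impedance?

Z_L ≈ 34.8 Ω

Z_L = Z_0·(1 + Γ)/(1 − Γ) = 268·(0.23)/(1.77)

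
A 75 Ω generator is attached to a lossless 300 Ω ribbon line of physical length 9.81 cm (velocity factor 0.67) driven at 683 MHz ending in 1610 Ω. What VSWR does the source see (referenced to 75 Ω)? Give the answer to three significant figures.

VSWR ≈ 6.8

λ = v/f = 0.67·c / 683 MHz = 0.294 m
βl = 2π·l/λ = 2π × 0.333 = 120°
tan(βl) = -1.73
Z_in = Z_0·(Z_L + jZ_0·tanβl)/(Z_0 + jZ_L·tanβl) = 73.7 + j165 Ω
Γ_s = (Z_in − Z_s)/(Z_in + Z_s) = (-1.31 + j165)/(149 + j165), |Γ_s| = 0.744
VSWR = (1 + |Γ_s|)/(1 − |Γ_s|)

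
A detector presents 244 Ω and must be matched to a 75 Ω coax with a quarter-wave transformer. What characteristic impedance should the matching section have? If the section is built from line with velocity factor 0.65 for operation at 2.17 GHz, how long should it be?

Z_qwt = √(Z_0·R_L) = √(75 × 244) = √18300
λ = 0.65·c/f = 0.0899 m, so l = λ/4 = 0.0225 m

Z_qwt ≈ 135 Ω; length ≈ 2.25 cm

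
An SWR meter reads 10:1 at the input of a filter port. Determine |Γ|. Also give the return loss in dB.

|Γ| ≈ 0.818; return loss ≈ 1.74 dB

|Γ| = (S − 1)/(S + 1) = (10 − 1)/(10 + 1) = 9/11
RL = −20·log₁₀|Γ| = −20·log₁₀(0.818)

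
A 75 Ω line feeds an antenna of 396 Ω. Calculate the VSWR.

For a purely resistive load, VSWR = R_L/Z_0 or Z_0/R_L (whichever > 1) = 396/75

VSWR ≈ 5.28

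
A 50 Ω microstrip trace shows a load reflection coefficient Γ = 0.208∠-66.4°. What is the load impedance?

Z_L = Z_0·(1 + Γ)/(1 − Γ) = 50·(1.08 − j0.191)/(0.917 + j0.191)

Z_L ≈ 54.6 − j21.7 Ω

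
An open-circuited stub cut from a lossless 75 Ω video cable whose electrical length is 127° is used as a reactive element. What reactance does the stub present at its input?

X_in ≈ 56.5 Ω (inductive)

tan(βl) = -1.33
For an open-circuited stub, Z_in = −jZ_0·cot(βl) = −jZ_0/tan(βl)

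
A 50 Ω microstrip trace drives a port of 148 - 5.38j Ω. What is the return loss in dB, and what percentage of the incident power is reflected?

RL ≈ 6.1 dB; 24.6% of incident power reflected

Γ = (98 − j5.38)/(198 − j5.38), |Γ| = 0.496
RL = −20·log₁₀(0.496) = 6.1 dB
P_refl/P_inc = |Γ|² = 0.246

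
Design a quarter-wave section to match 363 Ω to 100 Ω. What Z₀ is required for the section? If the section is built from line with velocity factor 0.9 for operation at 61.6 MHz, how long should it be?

Z_qwt = √(Z_0·R_L) = √(100 × 363) = √36300
λ = 0.9·c/f = 4.38 m, so l = λ/4 = 1.1 m

Z_qwt ≈ 191 Ω; length ≈ 1.1 m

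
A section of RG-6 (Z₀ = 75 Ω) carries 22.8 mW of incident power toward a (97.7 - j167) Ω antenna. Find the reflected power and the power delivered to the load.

P_reflected ≈ 11.2 mW; P_delivered ≈ 11.6 mW

|Γ| = |(22.7 − j167)/(172.7 − j167)| = 0.702
|Γ|² = 0.492
P_refl = |Γ|²·P_inc = 11.2 mW, P_del = (1 − |Γ|²)·P_inc = 11.6 mW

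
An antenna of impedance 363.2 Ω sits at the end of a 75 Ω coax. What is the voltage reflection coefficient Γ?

Γ = 0.658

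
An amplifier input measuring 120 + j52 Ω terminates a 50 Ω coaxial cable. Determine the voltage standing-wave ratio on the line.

Γ = (Z_L − Z_0)/(Z_L + Z_0) = (70 + j52)/(170 + j52)
|Γ| = 87.2/178 = 0.491
VSWR = (1 + |Γ|)/(1 − |Γ|) = 1.49/0.509

VSWR ≈ 2.93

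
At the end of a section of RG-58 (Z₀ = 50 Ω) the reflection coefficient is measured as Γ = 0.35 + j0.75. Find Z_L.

Z_L ≈ 16 + j76.1 Ω

Z_L = Z_0·(1 + Γ)/(1 − Γ) = 50·(1.35 + j0.75)/(0.65 − j0.75)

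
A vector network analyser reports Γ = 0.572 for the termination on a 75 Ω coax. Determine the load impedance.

Z_L = Z_0·(1 + Γ)/(1 − Γ) = 75·(1.57)/(0.428)

Z_L ≈ 275 Ω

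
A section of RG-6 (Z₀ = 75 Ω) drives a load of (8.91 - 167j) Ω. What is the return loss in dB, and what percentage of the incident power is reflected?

Γ = (-66.09 − j167)/(83.91 − j167), |Γ| = 0.961
RL = −20·log₁₀(0.961) = 0.346 dB
P_refl/P_inc = |Γ|² = 0.923

RL ≈ 0.346 dB; 92.3% of incident power reflected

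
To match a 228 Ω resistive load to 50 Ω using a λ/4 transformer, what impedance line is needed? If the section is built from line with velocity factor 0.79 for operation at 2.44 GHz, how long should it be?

Z_qwt ≈ 107 Ω; length ≈ 2.43 cm

Z_qwt = √(Z_0·R_L) = √(50 × 228) = √11400
λ = 0.79·c/f = 0.0971 m, so l = λ/4 = 0.0243 m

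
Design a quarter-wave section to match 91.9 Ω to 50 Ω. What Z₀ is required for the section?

Z_qwt ≈ 67.8 Ω

Z_qwt = √(Z_0·R_L) = √(50 × 91.9) = √4595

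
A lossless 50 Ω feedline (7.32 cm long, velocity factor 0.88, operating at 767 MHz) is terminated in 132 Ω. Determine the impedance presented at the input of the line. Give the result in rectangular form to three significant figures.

λ = v/f = 0.88·c / 767 MHz = 0.344 m
βl = 2π·l/λ = 2π × 0.213 = 76.6°
tan(βl) = tan(76.6°) = 4.18
Z_in = Z_0·(Z_L + jZ_0·tanβl)/(Z_0 + jZ_L·tanβl)
     = 50·(132 + j209)/(50 + j552)

Z_in ≈ 19.9 − j10.2 Ω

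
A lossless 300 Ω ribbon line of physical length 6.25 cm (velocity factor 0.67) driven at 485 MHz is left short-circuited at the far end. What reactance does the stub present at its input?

λ = v/f = 0.67·c / 485 MHz = 0.414 m
βl = 2π·l/λ = 2π × 0.151 = 54.3°
tan(βl) = 1.39
For a short-circuited stub, Z_in = jZ_0·tan(βl)

X_in ≈ 417 Ω (inductive)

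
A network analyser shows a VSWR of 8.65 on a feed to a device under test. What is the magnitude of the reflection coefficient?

|Γ| = (S − 1)/(S + 1) = (8.65 − 1)/(8.65 + 1) = 7.65/9.65

|Γ| ≈ 0.793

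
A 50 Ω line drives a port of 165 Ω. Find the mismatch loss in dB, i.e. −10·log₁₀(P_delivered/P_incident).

Γ = (165 − 50)/(165 + 50) = 0.535
|Γ|² = 0.286, so P_del/P_inc = 1 − |Γ|² = 0.714
ML = −10·log₁₀(1 − |Γ|²)

mismatch loss ≈ 1.46 dB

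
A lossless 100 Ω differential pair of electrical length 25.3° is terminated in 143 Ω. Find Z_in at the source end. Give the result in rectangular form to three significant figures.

tan(βl) = tan(25.3°) = 0.473
Z_in = Z_0·(Z_L + jZ_0·tanβl)/(Z_0 + jZ_L·tanβl)
     = 100·(143 + j47.3)/(100 + j67.6)

Z_in ≈ 120 − j33.9 Ω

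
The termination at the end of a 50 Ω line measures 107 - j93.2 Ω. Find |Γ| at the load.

|Γ| ≈ 0.598

Γ = (Z_L − Z_0)/(Z_L + Z_0) = (57 − j93.2)/(157 − j93.2)
|Γ| = 109/183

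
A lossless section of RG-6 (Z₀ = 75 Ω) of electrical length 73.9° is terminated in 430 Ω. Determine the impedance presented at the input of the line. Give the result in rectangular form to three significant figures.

Z_in ≈ 14.1 − j20.9 Ω

tan(βl) = tan(73.9°) = 3.46
Z_in = Z_0·(Z_L + jZ_0·tanβl)/(Z_0 + jZ_L·tanβl)
     = 75·(430 + j260)/(75 + j1490)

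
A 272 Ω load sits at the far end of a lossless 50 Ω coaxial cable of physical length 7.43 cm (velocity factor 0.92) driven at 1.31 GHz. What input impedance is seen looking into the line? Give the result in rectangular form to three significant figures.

Z_in ≈ 14.1 + j35.7 Ω

λ = v/f = 0.92·c / 1.31 GHz = 0.211 m
βl = 2π·l/λ = 2π × 0.353 = 127°
tan(βl) = tan(127°) = -1.33
Z_in = Z_0·(Z_L + jZ_0·tanβl)/(Z_0 + jZ_L·tanβl)
     = 50·(272 − j66.5)/(50 − j362)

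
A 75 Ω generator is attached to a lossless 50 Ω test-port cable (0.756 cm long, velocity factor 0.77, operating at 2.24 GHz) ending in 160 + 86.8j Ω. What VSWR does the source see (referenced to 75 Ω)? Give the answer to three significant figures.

VSWR ≈ 3.19

λ = v/f = 0.77·c / 2.24 GHz = 0.103 m
βl = 2π·l/λ = 2π × 0.0733 = 26.4°
tan(βl) = 0.496
Z_in = Z_0·(Z_L + jZ_0·tanβl)/(Z_0 + jZ_L·tanβl) = 78.5 − j93.9 Ω
Γ_s = (Z_in − Z_s)/(Z_in + Z_s) = (3.48 − j93.9)/(153 − j93.9), |Γ_s| = 0.522
VSWR = (1 + |Γ_s|)/(1 − |Γ_s|)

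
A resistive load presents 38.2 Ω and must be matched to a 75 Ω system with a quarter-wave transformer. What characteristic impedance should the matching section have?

Z_qwt = √(Z_0·R_L) = √(75 × 38.2) = √2865

Z_qwt ≈ 53.5 Ω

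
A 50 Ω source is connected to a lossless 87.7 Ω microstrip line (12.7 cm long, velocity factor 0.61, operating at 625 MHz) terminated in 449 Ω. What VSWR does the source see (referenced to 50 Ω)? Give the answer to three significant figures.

VSWR ≈ 8.01

λ = v/f = 0.61·c / 625 MHz = 0.293 m
βl = 2π·l/λ = 2π × 0.434 = 156°
tan(βl) = -0.442
Z_in = Z_0·(Z_L + jZ_0·tanβl)/(Z_0 + jZ_L·tanβl) = 87.6 + j160 Ω
Γ_s = (Z_in − Z_s)/(Z_in + Z_s) = (37.6 + j160)/(138 + j160), |Γ_s| = 0.778
VSWR = (1 + |Γ_s|)/(1 − |Γ_s|)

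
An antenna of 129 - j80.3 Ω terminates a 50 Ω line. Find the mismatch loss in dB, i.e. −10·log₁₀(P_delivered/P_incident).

mismatch loss ≈ 1.74 dB

Γ = (79 − j80.3)/(179 − j80.3), |Γ| = 0.574
|Γ|² = 0.33, so P_del/P_inc = 1 − |Γ|² = 0.67
ML = −10·log₁₀(1 − |Γ|²)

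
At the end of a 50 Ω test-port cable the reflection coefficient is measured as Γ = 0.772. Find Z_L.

Z_L = Z_0·(1 + Γ)/(1 − Γ) = 50·(1.77)/(0.228)

Z_L ≈ 389 Ω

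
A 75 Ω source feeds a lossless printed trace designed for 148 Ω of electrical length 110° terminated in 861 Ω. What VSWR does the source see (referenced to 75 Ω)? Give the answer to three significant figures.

VSWR ≈ 4.01

tan(βl) = -2.75
Z_in = Z_0·(Z_L + jZ_0·tanβl)/(Z_0 + jZ_L·tanβl) = 28.7 + j52.1 Ω
Γ_s = (Z_in − Z_s)/(Z_in + Z_s) = (-46.3 + j52.1)/(104 + j52.1), |Γ_s| = 0.6
VSWR = (1 + |Γ_s|)/(1 − |Γ_s|)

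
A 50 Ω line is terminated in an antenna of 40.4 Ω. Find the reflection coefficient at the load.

Γ = (Z_L − Z_0)/(Z_L + Z_0) = (40.4 − 50)/(40.4 + 50) = -9.6/90.4

Γ = -0.106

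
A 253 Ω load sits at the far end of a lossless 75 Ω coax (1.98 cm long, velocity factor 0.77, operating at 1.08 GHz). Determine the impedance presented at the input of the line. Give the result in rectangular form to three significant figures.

λ = v/f = 0.77·c / 1.08 GHz = 0.214 m
βl = 2π·l/λ = 2π × 0.0926 = 33.3°
tan(βl) = tan(33.3°) = 0.658
Z_in = Z_0·(Z_L + jZ_0·tanβl)/(Z_0 + jZ_L·tanβl)
     = 75·(253 + j49.3)/(75 + j166)

Z_in ≈ 61.2 − j86.5 Ω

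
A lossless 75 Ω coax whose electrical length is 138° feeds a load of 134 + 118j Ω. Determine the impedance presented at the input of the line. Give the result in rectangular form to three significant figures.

Z_in ≈ 28.8 + j40 Ω

tan(βl) = tan(138°) = -0.9
Z_in = Z_0·(Z_L + jZ_0·tanβl)/(Z_0 + jZ_L·tanβl)
     = 75·(134 + j50.5)/(181 − j121)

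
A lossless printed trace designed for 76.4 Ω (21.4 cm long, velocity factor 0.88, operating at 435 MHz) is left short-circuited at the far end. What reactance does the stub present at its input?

X_in ≈ -102 Ω (capacitive)

λ = v/f = 0.88·c / 435 MHz = 0.607 m
βl = 2π·l/λ = 2π × 0.353 = 127°
tan(βl) = -1.33
For a short-circuited stub, Z_in = jZ_0·tan(βl)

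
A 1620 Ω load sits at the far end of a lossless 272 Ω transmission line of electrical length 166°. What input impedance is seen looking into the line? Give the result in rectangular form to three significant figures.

Z_in ≈ 537 + j729 Ω

tan(βl) = tan(166°) = -0.249
Z_in = Z_0·(Z_L + jZ_0·tanβl)/(Z_0 + jZ_L·tanβl)
     = 272·(1620 − j67.8)/(272 − j404)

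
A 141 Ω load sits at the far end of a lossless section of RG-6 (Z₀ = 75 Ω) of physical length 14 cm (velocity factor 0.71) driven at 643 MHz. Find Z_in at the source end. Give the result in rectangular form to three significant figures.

Z_in ≈ 90.8 + j50.6 Ω

λ = v/f = 0.71·c / 643 MHz = 0.331 m
βl = 2π·l/λ = 2π × 0.423 = 152°
tan(βl) = tan(152°) = -0.528
Z_in = Z_0·(Z_L + jZ_0·tanβl)/(Z_0 + jZ_L·tanβl)
     = 75·(141 − j39.6)/(75 − j74.5)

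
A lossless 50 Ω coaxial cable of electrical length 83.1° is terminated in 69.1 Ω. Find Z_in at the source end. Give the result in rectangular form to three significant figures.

tan(βl) = tan(83.1°) = 8.26
Z_in = Z_0·(Z_L + jZ_0·tanβl)/(Z_0 + jZ_L·tanβl)
     = 50·(69.1 + j413)/(50 + j571)

Z_in ≈ 36.4 − j2.86 Ω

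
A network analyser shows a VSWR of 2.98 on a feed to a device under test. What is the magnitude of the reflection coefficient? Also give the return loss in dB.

|Γ| ≈ 0.497; return loss ≈ 6.06 dB

|Γ| = (S − 1)/(S + 1) = (2.98 − 1)/(2.98 + 1) = 1.98/3.98
RL = −20·log₁₀|Γ| = −20·log₁₀(0.497)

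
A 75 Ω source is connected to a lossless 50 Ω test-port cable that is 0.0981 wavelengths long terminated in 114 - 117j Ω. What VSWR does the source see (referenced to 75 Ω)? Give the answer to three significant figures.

βl = 2π × 0.0981 = 35.3°
tan(βl) = 0.708
Z_in = Z_0·(Z_L + jZ_0·tanβl)/(Z_0 + jZ_L·tanβl) = 17.7 − j41.5 Ω
Γ_s = (Z_in − Z_s)/(Z_in + Z_s) = (-57.3 − j41.5)/(92.7 − j41.5), |Γ_s| = 0.696
VSWR = (1 + |Γ_s|)/(1 − |Γ_s|)

VSWR ≈ 5.59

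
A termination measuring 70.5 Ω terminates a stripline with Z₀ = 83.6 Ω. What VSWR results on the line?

For a purely resistive load, VSWR = R_L/Z_0 or Z_0/R_L (whichever > 1) = 83.6/70.5

VSWR ≈ 1.19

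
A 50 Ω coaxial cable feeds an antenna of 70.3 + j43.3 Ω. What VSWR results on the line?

VSWR ≈ 2.2

Γ = (Z_L − Z_0)/(Z_L + Z_0) = (20.3 + j43.3)/(120.3 + j43.3)
|Γ| = 47.8/128 = 0.374
VSWR = (1 + |Γ|)/(1 − |Γ|) = 1.37/0.626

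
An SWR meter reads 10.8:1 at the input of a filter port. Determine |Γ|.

|Γ| = (S − 1)/(S + 1) = (10.8 − 1)/(10.8 + 1) = 9.8/11.8

|Γ| ≈ 0.831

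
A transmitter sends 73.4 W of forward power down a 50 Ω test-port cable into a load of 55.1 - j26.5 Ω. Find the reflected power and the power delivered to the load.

P_reflected ≈ 4.55 W; P_delivered ≈ 68.9 W

|Γ| = |(5.1 − j26.5)/(105.1 − j26.5)| = 0.249
|Γ|² = 0.062
P_refl = |Γ|²·P_inc = 4.55 W, P_del = (1 − |Γ|²)·P_inc = 68.9 W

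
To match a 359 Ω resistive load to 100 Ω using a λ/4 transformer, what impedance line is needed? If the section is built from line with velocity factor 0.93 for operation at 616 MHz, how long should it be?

Z_qwt = √(Z_0·R_L) = √(100 × 359) = √35900
λ = 0.93·c/f = 0.453 m, so l = λ/4 = 0.113 m

Z_qwt ≈ 189 Ω; length ≈ 11.3 cm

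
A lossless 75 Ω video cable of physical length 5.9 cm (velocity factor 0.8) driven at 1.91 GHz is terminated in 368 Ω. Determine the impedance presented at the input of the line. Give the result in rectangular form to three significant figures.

λ = v/f = 0.8·c / 1.91 GHz = 0.126 m
βl = 2π·l/λ = 2π × 0.47 = 169°
tan(βl) = tan(169°) = -0.194
Z_in = Z_0·(Z_L + jZ_0·tanβl)/(Z_0 + jZ_L·tanβl)
     = 75·(368 − j14.5)/(75 − j71.3)

Z_in ≈ 201 + j176 Ω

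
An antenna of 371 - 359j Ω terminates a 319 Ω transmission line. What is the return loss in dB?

RL ≈ 6.63 dB

Γ = (52 − j359)/(690 − j359), |Γ| = 0.466
RL = −20·log₁₀|Γ| = −20·log₁₀(0.466)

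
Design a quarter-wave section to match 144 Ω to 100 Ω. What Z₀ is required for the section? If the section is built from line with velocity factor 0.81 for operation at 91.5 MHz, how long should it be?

Z_qwt ≈ 120 Ω; length ≈ 66.4 cm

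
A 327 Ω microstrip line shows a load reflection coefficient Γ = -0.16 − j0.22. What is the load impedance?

Z_L = Z_0·(1 + Γ)/(1 − Γ) = 327·(0.84 − j0.22)/(1.16 + j0.22)

Z_L ≈ 217 − j103 Ω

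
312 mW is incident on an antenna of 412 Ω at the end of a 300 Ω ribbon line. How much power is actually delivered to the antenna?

Γ = (412 − 300)/(412 + 300) = 0.157
|Γ|² = 0.0247
P_refl = |Γ|²·P_inc = 7.72 mW, P_del = (1 − |Γ|²)·P_inc = 304 mW

P_delivered ≈ 304 mW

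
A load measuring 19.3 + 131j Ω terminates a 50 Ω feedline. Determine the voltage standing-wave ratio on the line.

Γ = (Z_L − Z_0)/(Z_L + Z_0) = (-30.7 + j131)/(69.3 + j131)
|Γ| = 135/148 = 0.908
VSWR = (1 + |Γ|)/(1 − |Γ|) = 1.91/0.0921

VSWR ≈ 20.7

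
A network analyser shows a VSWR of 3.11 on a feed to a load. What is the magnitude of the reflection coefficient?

|Γ| = (S − 1)/(S + 1) = (3.11 − 1)/(3.11 + 1) = 2.11/4.11

|Γ| ≈ 0.513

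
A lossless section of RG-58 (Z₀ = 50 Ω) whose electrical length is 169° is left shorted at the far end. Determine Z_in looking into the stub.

tan(βl) = -0.194
For a shorted stub, Z_in = jZ_0·tan(βl)

Z_in ≈ −j9.72 Ω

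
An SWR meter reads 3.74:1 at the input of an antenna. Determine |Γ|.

|Γ| = (S − 1)/(S + 1) = (3.74 − 1)/(3.74 + 1) = 2.74/4.74

|Γ| ≈ 0.578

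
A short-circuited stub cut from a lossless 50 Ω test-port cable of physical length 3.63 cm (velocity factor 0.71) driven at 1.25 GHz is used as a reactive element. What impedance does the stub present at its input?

λ = v/f = 0.71·c / 1.25 GHz = 0.17 m
βl = 2π·l/λ = 2π × 0.213 = 76.7°
tan(βl) = 4.23
For a short-circuited stub, Z_in = jZ_0·tan(βl)

Z_in ≈ +j211 Ω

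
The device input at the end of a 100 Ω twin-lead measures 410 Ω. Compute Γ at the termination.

Γ = (Z_L − Z_0)/(Z_L + Z_0) = (410 − 100)/(410 + 100) = 310/510

Γ = 0.608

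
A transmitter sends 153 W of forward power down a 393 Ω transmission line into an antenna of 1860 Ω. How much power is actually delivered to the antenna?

P_delivered ≈ 88.1 W

Γ = (1860 − 393)/(1860 + 393) = 0.651
|Γ|² = 0.424
P_refl = |Γ|²·P_inc = 64.9 W, P_del = (1 − |Γ|²)·P_inc = 88.1 W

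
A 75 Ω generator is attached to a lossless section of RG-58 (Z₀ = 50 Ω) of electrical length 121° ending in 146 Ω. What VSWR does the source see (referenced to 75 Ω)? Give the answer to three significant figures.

VSWR ≈ 3.77

tan(βl) = -1.66
Z_in = Z_0·(Z_L + jZ_0·tanβl)/(Z_0 + jZ_L·tanβl) = 22.4 + j25.4 Ω
Γ_s = (Z_in − Z_s)/(Z_in + Z_s) = (-52.6 + j25.4)/(97.4 + j25.4), |Γ_s| = 0.581
VSWR = (1 + |Γ_s|)/(1 − |Γ_s|)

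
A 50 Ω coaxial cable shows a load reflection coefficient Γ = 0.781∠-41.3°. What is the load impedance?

Z_L = Z_0·(1 + Γ)/(1 − Γ) = 50·(1.59 − j0.515)/(0.413 + j0.515)

Z_L ≈ 44.7 − j118 Ω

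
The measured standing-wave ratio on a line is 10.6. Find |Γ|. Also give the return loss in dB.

|Γ| ≈ 0.828; return loss ≈ 1.64 dB

|Γ| = (S − 1)/(S + 1) = (10.6 − 1)/(10.6 + 1) = 9.6/11.6
RL = −20·log₁₀|Γ| = −20·log₁₀(0.828)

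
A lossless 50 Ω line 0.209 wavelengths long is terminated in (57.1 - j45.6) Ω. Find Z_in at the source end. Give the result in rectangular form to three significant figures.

Z_in ≈ 22.7 + j10.2 Ω

βl = 2π × 0.209 = 75.2°
tan(βl) = tan(75.2°) = 3.8
Z_in = Z_0·(Z_L + jZ_0·tanβl)/(Z_0 + jZ_L·tanβl)
     = 50·(57.1 + j144)/(223 + j217)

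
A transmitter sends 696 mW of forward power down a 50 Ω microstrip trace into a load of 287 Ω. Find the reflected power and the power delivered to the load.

Γ = (287 − 50)/(287 + 50) = 0.703
|Γ|² = 0.495
P_refl = |Γ|²·P_inc = 344 mW, P_del = (1 − |Γ|²)·P_inc = 352 mW

P_reflected ≈ 344 mW; P_delivered ≈ 352 mW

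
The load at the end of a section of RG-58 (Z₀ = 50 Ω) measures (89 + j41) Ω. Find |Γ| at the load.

|Γ| ≈ 0.39

Γ = (Z_L − Z_0)/(Z_L + Z_0) = (39 + j41)/(139 + j41)
|Γ| = 56.6/145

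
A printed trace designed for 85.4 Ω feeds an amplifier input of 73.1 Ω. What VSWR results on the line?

Γ = (73.1 − 85.4)/(73.1 + 85.4) = -0.0776
VSWR = (1 + 0.0776)/(1 − 0.0776)

VSWR ≈ 1.17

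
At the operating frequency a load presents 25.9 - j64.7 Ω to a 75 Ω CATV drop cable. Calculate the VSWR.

VSWR ≈ 5.2

Γ = (Z_L − Z_0)/(Z_L + Z_0) = (-49.1 − j64.7)/(100.9 − j64.7)
|Γ| = 81.2/120 = 0.678
VSWR = (1 + |Γ|)/(1 − |Γ|) = 1.68/0.322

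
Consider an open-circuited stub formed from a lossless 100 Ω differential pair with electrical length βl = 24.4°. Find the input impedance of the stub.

Z_in ≈ −j220 Ω

tan(βl) = 0.454
For an open-circuited stub, Z_in = −jZ_0·cot(βl) = −jZ_0/tan(βl)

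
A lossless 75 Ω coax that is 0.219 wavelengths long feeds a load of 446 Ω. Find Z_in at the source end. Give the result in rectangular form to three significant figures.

βl = 2π × 0.219 = 78.8°
tan(βl) = tan(78.8°) = 5.07
Z_in = Z_0·(Z_L + jZ_0·tanβl)/(Z_0 + jZ_L·tanβl)
     = 75·(446 + j380)/(75 + j2260)

Z_in ≈ 13.1 − j14.4 Ω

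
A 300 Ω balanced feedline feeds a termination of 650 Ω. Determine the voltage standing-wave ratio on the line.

VSWR ≈ 2.17

For a purely resistive load, VSWR = R_L/Z_0 or Z_0/R_L (whichever > 1) = 650/300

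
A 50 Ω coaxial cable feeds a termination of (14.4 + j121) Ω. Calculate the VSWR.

VSWR ≈ 24.1

Γ = (Z_L − Z_0)/(Z_L + Z_0) = (-35.6 + j121)/(64.4 + j121)
|Γ| = 126/137 = 0.92
VSWR = (1 + |Γ|)/(1 − |Γ|) = 1.92/0.0798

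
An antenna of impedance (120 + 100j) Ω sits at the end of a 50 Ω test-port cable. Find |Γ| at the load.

|Γ| ≈ 0.619

Γ = (Z_L − Z_0)/(Z_L + Z_0) = (70 + j100)/(170 + j100)
|Γ| = 122/197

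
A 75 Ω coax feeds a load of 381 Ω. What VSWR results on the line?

VSWR ≈ 5.08

For a purely resistive load, VSWR = R_L/Z_0 or Z_0/R_L (whichever > 1) = 381/75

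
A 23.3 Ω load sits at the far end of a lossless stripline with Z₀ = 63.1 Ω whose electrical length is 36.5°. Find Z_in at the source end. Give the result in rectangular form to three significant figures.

tan(βl) = tan(36.5°) = 0.74
Z_in = Z_0·(Z_L + jZ_0·tanβl)/(Z_0 + jZ_L·tanβl)
     = 63.1·(23.3 + j46.7)/(63.1 + j17.2)

Z_in ≈ 33.6 + j37.5 Ω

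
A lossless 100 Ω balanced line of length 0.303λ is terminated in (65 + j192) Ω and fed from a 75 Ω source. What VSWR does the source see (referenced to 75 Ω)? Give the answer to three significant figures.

βl = 2π × 0.303 = 109°
tan(βl) = -2.89
Z_in = Z_0·(Z_L + jZ_0·tanβl)/(Z_0 + jZ_L·tanβl) = 13.1 − j11.1 Ω
Γ_s = (Z_in − Z_s)/(Z_in + Z_s) = (-61.9 − j11.1)/(88.1 − j11.1), |Γ_s| = 0.708
VSWR = (1 + |Γ_s|)/(1 − |Γ_s|)

VSWR ≈ 5.86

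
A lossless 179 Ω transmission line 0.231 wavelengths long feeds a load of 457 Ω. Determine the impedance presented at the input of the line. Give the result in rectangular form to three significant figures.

βl = 2π × 0.231 = 83.2°
tan(βl) = tan(83.2°) = 8.34
Z_in = Z_0·(Z_L + jZ_0·tanβl)/(Z_0 + jZ_L·tanβl)
     = 179·(457 + j1490)/(179 + j3810)

Z_in ≈ 71 − j18.1 Ω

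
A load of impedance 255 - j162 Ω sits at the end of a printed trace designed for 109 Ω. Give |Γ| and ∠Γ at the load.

Γ ≈ 0.547 ∠ -24°

Γ = (Z_L − Z_0)/(Z_L + Z_0) = (146 − j162)/(364 − j162)
|Γ| = 218/398 = 0.547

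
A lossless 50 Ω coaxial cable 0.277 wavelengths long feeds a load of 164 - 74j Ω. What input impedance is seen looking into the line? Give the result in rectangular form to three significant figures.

βl = 2π × 0.277 = 99.7°
tan(βl) = tan(99.7°) = -5.84
Z_in = Z_0·(Z_L + jZ_0·tanβl)/(Z_0 + jZ_L·tanβl)
     = 50·(164 − j366)/(-382 − j957)

Z_in ≈ 13.5 + j14 Ω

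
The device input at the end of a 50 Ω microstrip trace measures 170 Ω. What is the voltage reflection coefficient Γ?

Γ = 0.545

Γ = (Z_L − Z_0)/(Z_L + Z_0) = (170 − 50)/(170 + 50) = 120/220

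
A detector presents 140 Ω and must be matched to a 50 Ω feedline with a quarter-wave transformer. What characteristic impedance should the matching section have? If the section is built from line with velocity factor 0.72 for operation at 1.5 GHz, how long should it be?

Z_qwt ≈ 83.7 Ω; length ≈ 3.6 cm

Z_qwt = √(Z_0·R_L) = √(50 × 140) = √7000
λ = 0.72·c/f = 0.144 m, so l = λ/4 = 0.036 m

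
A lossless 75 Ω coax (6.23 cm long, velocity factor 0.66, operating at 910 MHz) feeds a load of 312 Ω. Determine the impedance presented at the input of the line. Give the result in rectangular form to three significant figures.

Z_in ≈ 18.9 + j16.4 Ω

λ = v/f = 0.66·c / 910 MHz = 0.218 m
βl = 2π·l/λ = 2π × 0.286 = 103°
tan(βl) = tan(103°) = -4.3
Z_in = Z_0·(Z_L + jZ_0·tanβl)/(Z_0 + jZ_L·tanβl)
     = 75·(312 − j323)/(75 − j1340)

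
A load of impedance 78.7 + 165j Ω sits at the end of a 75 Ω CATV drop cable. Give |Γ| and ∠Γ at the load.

Γ = (Z_L − Z_0)/(Z_L + Z_0) = (3.7 + j165)/(153.7 + j165)
|Γ| = 165/225 = 0.732

Γ ≈ 0.732 ∠ 41.7°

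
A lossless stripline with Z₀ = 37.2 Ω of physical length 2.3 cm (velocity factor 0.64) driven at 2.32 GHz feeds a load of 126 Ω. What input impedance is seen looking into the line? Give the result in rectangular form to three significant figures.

λ = v/f = 0.64·c / 2.32 GHz = 0.0828 m
βl = 2π·l/λ = 2π × 0.278 = 100°
tan(βl) = tan(100°) = -5.64
Z_in = Z_0·(Z_L + jZ_0·tanβl)/(Z_0 + jZ_L·tanβl)
     = 37.2·(126 − j210)/(37.2 − j711)

Z_in ≈ 11.3 + j6 Ω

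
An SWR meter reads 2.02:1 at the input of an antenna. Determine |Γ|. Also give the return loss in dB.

|Γ| = (S − 1)/(S + 1) = (2.02 − 1)/(2.02 + 1) = 1.02/3.02
RL = −20·log₁₀|Γ| = −20·log₁₀(0.338)

|Γ| ≈ 0.338; return loss ≈ 9.43 dB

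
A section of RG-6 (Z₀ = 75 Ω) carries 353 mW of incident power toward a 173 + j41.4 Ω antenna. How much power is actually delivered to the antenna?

|Γ| = |(98 + j41.4)/(248 + j41.4)| = 0.423
|Γ|² = 0.179
P_refl = |Γ|²·P_inc = 63.2 mW, P_del = (1 − |Γ|²)·P_inc = 290 mW

P_delivered ≈ 290 mW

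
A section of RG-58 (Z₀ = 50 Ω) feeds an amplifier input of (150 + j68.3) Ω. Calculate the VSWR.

Γ = (Z_L − Z_0)/(Z_L + Z_0) = (100 + j68.3)/(200 + j68.3)
|Γ| = 121/211 = 0.573
VSWR = (1 + |Γ|)/(1 − |Γ|) = 1.57/0.427

VSWR ≈ 3.68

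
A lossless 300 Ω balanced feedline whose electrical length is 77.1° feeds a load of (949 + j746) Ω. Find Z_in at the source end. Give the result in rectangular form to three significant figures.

tan(βl) = tan(77.1°) = 4.37
Z_in = Z_0·(Z_L + jZ_0·tanβl)/(Z_0 + jZ_L·tanβl)
     = 300·(949 + j2060)/(-2960 + j4140)

Z_in ≈ 66.1 − j116 Ω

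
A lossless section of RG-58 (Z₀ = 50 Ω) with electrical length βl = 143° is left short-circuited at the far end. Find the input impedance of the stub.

Z_in ≈ −j37.7 Ω

tan(βl) = -0.754
For a short-circuited stub, Z_in = jZ_0·tan(βl)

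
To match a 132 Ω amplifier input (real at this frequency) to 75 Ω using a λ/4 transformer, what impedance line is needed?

Z_qwt = √(Z_0·R_L) = √(75 × 132) = √9900

Z_qwt ≈ 99.5 Ω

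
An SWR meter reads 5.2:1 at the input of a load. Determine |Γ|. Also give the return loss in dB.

|Γ| = (S − 1)/(S + 1) = (5.2 − 1)/(5.2 + 1) = 4.2/6.2
RL = −20·log₁₀|Γ| = −20·log₁₀(0.677)

|Γ| ≈ 0.677; return loss ≈ 3.38 dB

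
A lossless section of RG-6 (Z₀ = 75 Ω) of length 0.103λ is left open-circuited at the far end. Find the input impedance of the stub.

βl = 2π × 0.103 = 37.1°
tan(βl) = 0.756
For an open-circuited stub, Z_in = −jZ_0·cot(βl) = −jZ_0/tan(βl)

Z_in ≈ −j99.2 Ω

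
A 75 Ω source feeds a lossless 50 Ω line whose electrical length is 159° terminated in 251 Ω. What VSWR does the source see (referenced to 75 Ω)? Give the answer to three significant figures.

tan(βl) = -0.384
Z_in = Z_0·(Z_L + jZ_0·tanβl)/(Z_0 + jZ_L·tanβl) = 61.1 + j98.5 Ω
Γ_s = (Z_in − Z_s)/(Z_in + Z_s) = (-13.9 + j98.5)/(136 + j98.5), |Γ_s| = 0.592
VSWR = (1 + |Γ_s|)/(1 − |Γ_s|)

VSWR ≈ 3.91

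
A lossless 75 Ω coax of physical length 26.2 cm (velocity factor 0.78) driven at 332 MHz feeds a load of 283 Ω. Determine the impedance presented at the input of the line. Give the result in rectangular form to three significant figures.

λ = v/f = 0.78·c / 332 MHz = 0.705 m
βl = 2π·l/λ = 2π × 0.372 = 134°
tan(βl) = tan(134°) = -1.04
Z_in = Z_0·(Z_L + jZ_0·tanβl)/(Z_0 + jZ_L·tanβl)
     = 75·(283 − j78.2)/(75 − j295)

Z_in ≈ 35.9 + j62.9 Ω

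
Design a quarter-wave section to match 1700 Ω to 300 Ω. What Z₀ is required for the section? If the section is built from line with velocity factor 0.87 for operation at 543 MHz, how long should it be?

Z_qwt = √(Z_0·R_L) = √(300 × 1700) = √510000
λ = 0.87·c/f = 0.481 m, so l = λ/4 = 0.12 m

Z_qwt ≈ 714 Ω; length ≈ 12 cm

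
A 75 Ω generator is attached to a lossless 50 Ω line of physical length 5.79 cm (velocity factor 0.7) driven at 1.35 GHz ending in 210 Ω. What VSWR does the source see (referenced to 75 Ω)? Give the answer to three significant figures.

VSWR ≈ 4.65

λ = v/f = 0.7·c / 1.35 GHz = 0.156 m
βl = 2π·l/λ = 2π × 0.372 = 134°
tan(βl) = -1.04
Z_in = Z_0·(Z_L + jZ_0·tanβl)/(Z_0 + jZ_L·tanβl) = 21.8 + j43.3 Ω
Γ_s = (Z_in − Z_s)/(Z_in + Z_s) = (-53.2 + j43.3)/(96.8 + j43.3), |Γ_s| = 0.646
VSWR = (1 + |Γ_s|)/(1 − |Γ_s|)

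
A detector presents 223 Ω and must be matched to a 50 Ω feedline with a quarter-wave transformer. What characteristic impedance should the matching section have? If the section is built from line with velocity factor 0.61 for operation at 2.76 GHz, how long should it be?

Z_qwt ≈ 106 Ω; length ≈ 1.66 cm

Z_qwt = √(Z_0·R_L) = √(50 × 223) = √11150
λ = 0.61·c/f = 0.0663 m, so l = λ/4 = 0.0166 m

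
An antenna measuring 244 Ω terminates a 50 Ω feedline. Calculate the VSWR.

For a purely resistive load, VSWR = R_L/Z_0 or Z_0/R_L (whichever > 1) = 244/50

VSWR ≈ 4.88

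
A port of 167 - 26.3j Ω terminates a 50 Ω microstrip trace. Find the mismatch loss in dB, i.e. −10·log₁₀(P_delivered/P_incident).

mismatch loss ≈ 1.56 dB

Γ = (117 − j26.3)/(217 − j26.3), |Γ| = 0.549
|Γ|² = 0.301, so P_del/P_inc = 1 − |Γ|² = 0.699
ML = −10·log₁₀(1 − |Γ|²)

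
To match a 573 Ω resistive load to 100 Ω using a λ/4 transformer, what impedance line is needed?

Z_qwt = √(Z_0·R_L) = √(100 × 573) = √57300

Z_qwt ≈ 239 Ω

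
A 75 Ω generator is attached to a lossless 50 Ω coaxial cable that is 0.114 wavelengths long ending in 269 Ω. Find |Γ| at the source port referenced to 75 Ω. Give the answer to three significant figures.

βl = 2π × 0.114 = 41°
tan(βl) = 0.871
Z_in = Z_0·(Z_L + jZ_0·tanβl)/(Z_0 + jZ_L·tanβl) = 20.6 − j53 Ω
Γ_s = (Z_in − Z_s)/(Z_in + Z_s) = (-54.4 − j53)/(95.6 − j53), |Γ_s| = 0.695

|Γ| ≈ 0.695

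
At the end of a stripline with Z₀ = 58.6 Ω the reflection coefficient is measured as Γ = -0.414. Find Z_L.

Z_L = Z_0·(1 + Γ)/(1 − Γ) = 58.6·(0.586)/(1.41)

Z_L ≈ 24.3 Ω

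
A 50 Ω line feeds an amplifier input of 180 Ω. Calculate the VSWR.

VSWR ≈ 3.6

For a purely resistive load, VSWR = R_L/Z_0 or Z_0/R_L (whichever > 1) = 180/50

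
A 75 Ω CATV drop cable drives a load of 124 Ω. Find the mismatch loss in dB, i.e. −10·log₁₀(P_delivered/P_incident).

mismatch loss ≈ 0.272 dB

Γ = (124 − 75)/(124 + 75) = 0.246
|Γ|² = 0.0606, so P_del/P_inc = 1 − |Γ|² = 0.939
ML = −10·log₁₀(1 − |Γ|²)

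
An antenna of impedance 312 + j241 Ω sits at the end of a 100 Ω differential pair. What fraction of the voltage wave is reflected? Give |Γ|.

Γ = (Z_L − Z_0)/(Z_L + Z_0) = (212 + j241)/(412 + j241)
|Γ| = 321/477

|Γ| ≈ 0.672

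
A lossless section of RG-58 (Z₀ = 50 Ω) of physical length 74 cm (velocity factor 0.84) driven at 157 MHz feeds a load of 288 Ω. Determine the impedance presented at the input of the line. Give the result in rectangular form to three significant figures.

λ = v/f = 0.84·c / 157 MHz = 1.61 m
βl = 2π·l/λ = 2π × 0.461 = 166°
tan(βl) = tan(166°) = -0.25
Z_in = Z_0·(Z_L + jZ_0·tanβl)/(Z_0 + jZ_L·tanβl)
     = 50·(288 − j12.5)/(50 − j72)

Z_in ≈ 99.6 + j131 Ω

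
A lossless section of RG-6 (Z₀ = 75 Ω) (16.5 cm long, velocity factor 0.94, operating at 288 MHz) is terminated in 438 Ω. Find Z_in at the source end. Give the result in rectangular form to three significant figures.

Z_in ≈ 16.7 − j40.5 Ω

λ = v/f = 0.94·c / 288 MHz = 0.979 m
βl = 2π·l/λ = 2π × 0.169 = 60.7°
tan(βl) = tan(60.7°) = 1.78
Z_in = Z_0·(Z_L + jZ_0·tanβl)/(Z_0 + jZ_L·tanβl)
     = 75·(438 + j133)/(75 + j779)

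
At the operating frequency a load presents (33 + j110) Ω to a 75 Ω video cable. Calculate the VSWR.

Γ = (Z_L − Z_0)/(Z_L + Z_0) = (-42 + j110)/(108 + j110)
|Γ| = 118/154 = 0.764
VSWR = (1 + |Γ|)/(1 − |Γ|) = 1.76/0.236

VSWR ≈ 7.47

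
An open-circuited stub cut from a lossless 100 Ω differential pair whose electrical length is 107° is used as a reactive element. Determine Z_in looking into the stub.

tan(βl) = -3.27
For an open-circuited stub, Z_in = −jZ_0·cot(βl) = −jZ_0/tan(βl)

Z_in ≈ +j30.6 Ω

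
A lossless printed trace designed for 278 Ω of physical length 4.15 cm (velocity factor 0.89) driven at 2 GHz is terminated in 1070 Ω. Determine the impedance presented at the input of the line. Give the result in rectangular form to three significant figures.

λ = v/f = 0.89·c / 2 GHz = 0.134 m
βl = 2π·l/λ = 2π × 0.311 = 112°
tan(βl) = tan(112°) = -2.49
Z_in = Z_0·(Z_L + jZ_0·tanβl)/(Z_0 + jZ_L·tanβl)
     = 278·(1070 − j691)/(278 − j2660)

Z_in ≈ 83 + j103 Ω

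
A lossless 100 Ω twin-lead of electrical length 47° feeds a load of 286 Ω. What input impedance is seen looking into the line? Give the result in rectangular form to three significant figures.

tan(βl) = tan(47°) = 1.07
Z_in = Z_0·(Z_L + jZ_0·tanβl)/(Z_0 + jZ_L·tanβl)
     = 100·(286 + j107)/(100 + j307)

Z_in ≈ 59.1 − j74 Ω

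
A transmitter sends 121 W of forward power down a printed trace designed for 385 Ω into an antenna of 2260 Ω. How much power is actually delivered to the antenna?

Γ = (2260 − 385)/(2260 + 385) = 0.709
|Γ|² = 0.503
P_refl = |Γ|²·P_inc = 60.8 W, P_del = (1 − |Γ|²)·P_inc = 60.2 W

P_delivered ≈ 60.2 W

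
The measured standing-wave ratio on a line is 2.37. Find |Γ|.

|Γ| ≈ 0.407

|Γ| = (S − 1)/(S + 1) = (2.37 − 1)/(2.37 + 1) = 1.37/3.37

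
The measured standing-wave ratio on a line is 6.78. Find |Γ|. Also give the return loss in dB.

|Γ| ≈ 0.743; return loss ≈ 2.58 dB

|Γ| = (S − 1)/(S + 1) = (6.78 − 1)/(6.78 + 1) = 5.78/7.78
RL = −20·log₁₀|Γ| = −20·log₁₀(0.743)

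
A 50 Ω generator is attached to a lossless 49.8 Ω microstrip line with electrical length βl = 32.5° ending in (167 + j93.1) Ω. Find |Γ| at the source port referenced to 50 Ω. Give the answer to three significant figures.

tan(βl) = 0.637
Z_in = Z_0·(Z_L + jZ_0·tanβl)/(Z_0 + jZ_L·tanβl) = 51 − j82.7 Ω
Γ_s = (Z_in − Z_s)/(Z_in + Z_s) = (1.03 − j82.7)/(101 − j82.7), |Γ_s| = 0.634

|Γ| ≈ 0.634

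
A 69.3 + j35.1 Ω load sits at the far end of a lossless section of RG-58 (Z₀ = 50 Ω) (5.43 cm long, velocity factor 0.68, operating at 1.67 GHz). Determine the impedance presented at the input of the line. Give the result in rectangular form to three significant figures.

λ = v/f = 0.68·c / 1.67 GHz = 0.122 m
βl = 2π·l/λ = 2π × 0.445 = 160°
tan(βl) = tan(160°) = -0.363
Z_in = Z_0·(Z_L + jZ_0·tanβl)/(Z_0 + jZ_L·tanβl)
     = 50·(69.3 + j16.9)/(62.8 − j25.2)

Z_in ≈ 42.9 + j30.7 Ω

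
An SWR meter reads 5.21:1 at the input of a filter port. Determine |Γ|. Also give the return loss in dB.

|Γ| ≈ 0.678; return loss ≈ 3.38 dB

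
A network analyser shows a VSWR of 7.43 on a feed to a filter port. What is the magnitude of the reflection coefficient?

|Γ| ≈ 0.763

|Γ| = (S − 1)/(S + 1) = (7.43 − 1)/(7.43 + 1) = 6.43/8.43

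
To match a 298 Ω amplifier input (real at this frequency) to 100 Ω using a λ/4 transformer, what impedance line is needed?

Z_qwt = √(Z_0·R_L) = √(100 × 298) = √29800

Z_qwt ≈ 173 Ω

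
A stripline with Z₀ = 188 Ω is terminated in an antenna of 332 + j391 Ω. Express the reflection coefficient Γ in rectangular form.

Γ = (Z_L − Z_0)/(Z_L + Z_0) = (144 + j391)/(520 + j391)

Γ ≈ 0.538 + j0.347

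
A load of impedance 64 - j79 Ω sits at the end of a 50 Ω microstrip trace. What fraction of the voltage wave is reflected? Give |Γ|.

|Γ| ≈ 0.578

Γ = (Z_L − Z_0)/(Z_L + Z_0) = (14 − j79)/(114 − j79)
|Γ| = 80.2/139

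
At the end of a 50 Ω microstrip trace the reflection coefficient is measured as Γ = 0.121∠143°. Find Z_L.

Z_L ≈ 40.8 + j6.03 Ω

Z_L = Z_0·(1 + Γ)/(1 − Γ) = 50·(0.903 + j0.0728)/(1.1 − j0.0728)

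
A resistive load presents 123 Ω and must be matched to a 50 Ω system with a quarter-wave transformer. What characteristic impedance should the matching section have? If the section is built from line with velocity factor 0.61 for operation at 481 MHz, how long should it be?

Z_qwt ≈ 78.4 Ω; length ≈ 9.51 cm

Z_qwt = √(Z_0·R_L) = √(50 × 123) = √6150
λ = 0.61·c/f = 0.38 m, so l = λ/4 = 0.0951 m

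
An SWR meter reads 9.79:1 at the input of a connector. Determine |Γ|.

|Γ| = (S − 1)/(S + 1) = (9.79 − 1)/(9.79 + 1) = 8.79/10.8

|Γ| ≈ 0.815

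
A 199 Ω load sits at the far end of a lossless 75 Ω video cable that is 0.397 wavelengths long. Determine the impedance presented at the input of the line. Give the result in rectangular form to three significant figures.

Z_in ≈ 62.3 + j68.2 Ω

βl = 2π × 0.397 = 143°
tan(βl) = tan(143°) = -0.756
Z_in = Z_0·(Z_L + jZ_0·tanβl)/(Z_0 + jZ_L·tanβl)
     = 75·(199 − j56.7)/(75 − j150)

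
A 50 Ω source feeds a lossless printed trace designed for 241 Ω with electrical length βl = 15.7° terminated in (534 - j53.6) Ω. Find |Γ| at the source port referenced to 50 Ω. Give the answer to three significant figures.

tan(βl) = 0.281
Z_in = Z_0·(Z_L + jZ_0·tanβl)/(Z_0 + jZ_L·tanβl) = 380 − j209 Ω
Γ_s = (Z_in − Z_s)/(Z_in + Z_s) = (330 − j209)/(430 − j209), |Γ_s| = 0.817

|Γ| ≈ 0.817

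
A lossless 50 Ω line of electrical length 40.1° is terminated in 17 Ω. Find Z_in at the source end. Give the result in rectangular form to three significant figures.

Z_in ≈ 26.9 + j34.4 Ω

tan(βl) = tan(40.1°) = 0.842
Z_in = Z_0·(Z_L + jZ_0·tanβl)/(Z_0 + jZ_L·tanβl)
     = 50·(17 + j42.1)/(50 + j14.3)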